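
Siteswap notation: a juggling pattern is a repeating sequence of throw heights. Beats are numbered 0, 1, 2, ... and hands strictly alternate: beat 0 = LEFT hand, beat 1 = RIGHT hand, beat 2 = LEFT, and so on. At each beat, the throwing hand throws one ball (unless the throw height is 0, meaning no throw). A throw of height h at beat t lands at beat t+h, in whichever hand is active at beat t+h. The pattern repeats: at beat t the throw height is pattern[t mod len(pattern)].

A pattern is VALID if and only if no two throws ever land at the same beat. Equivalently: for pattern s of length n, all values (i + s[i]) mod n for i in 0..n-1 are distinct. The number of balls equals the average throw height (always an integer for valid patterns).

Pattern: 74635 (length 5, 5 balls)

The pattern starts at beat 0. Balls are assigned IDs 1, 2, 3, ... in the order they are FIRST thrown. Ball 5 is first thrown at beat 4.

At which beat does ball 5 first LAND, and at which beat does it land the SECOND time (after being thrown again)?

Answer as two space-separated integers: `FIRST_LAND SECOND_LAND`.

Beat 0 (L): throw ball1 h=7 -> lands@7:R; in-air after throw: [b1@7:R]
Beat 1 (R): throw ball2 h=4 -> lands@5:R; in-air after throw: [b2@5:R b1@7:R]
Beat 2 (L): throw ball3 h=6 -> lands@8:L; in-air after throw: [b2@5:R b1@7:R b3@8:L]
Beat 3 (R): throw ball4 h=3 -> lands@6:L; in-air after throw: [b2@5:R b4@6:L b1@7:R b3@8:L]
Beat 4 (L): throw ball5 h=5 -> lands@9:R; in-air after throw: [b2@5:R b4@6:L b1@7:R b3@8:L b5@9:R]
Beat 5 (R): throw ball2 h=7 -> lands@12:L; in-air after throw: [b4@6:L b1@7:R b3@8:L b5@9:R b2@12:L]
Beat 6 (L): throw ball4 h=4 -> lands@10:L; in-air after throw: [b1@7:R b3@8:L b5@9:R b4@10:L b2@12:L]
Beat 7 (R): throw ball1 h=6 -> lands@13:R; in-air after throw: [b3@8:L b5@9:R b4@10:L b2@12:L b1@13:R]
Beat 8 (L): throw ball3 h=3 -> lands@11:R; in-air after throw: [b5@9:R b4@10:L b3@11:R b2@12:L b1@13:R]
Beat 9 (R): throw ball5 h=5 -> lands@14:L; in-air after throw: [b4@10:L b3@11:R b2@12:L b1@13:R b5@14:L]
Beat 10 (L): throw ball4 h=7 -> lands@17:R; in-air after throw: [b3@11:R b2@12:L b1@13:R b5@14:L b4@17:R]
Beat 11 (R): throw ball3 h=4 -> lands@15:R; in-air after throw: [b2@12:L b1@13:R b5@14:L b3@15:R b4@17:R]
Beat 12 (L): throw ball2 h=6 -> lands@18:L; in-air after throw: [b1@13:R b5@14:L b3@15:R b4@17:R b2@18:L]
Beat 13 (R): throw ball1 h=3 -> lands@16:L; in-air after throw: [b5@14:L b3@15:R b1@16:L b4@17:R b2@18:L]
Beat 14 (L): throw ball5 h=5 -> lands@19:R; in-air after throw: [b3@15:R b1@16:L b4@17:R b2@18:L b5@19:R]
Ball 5: thrown@4 h=5 -> first land @9; rethrown@9 h=5 -> second land @14

Answer: 9 14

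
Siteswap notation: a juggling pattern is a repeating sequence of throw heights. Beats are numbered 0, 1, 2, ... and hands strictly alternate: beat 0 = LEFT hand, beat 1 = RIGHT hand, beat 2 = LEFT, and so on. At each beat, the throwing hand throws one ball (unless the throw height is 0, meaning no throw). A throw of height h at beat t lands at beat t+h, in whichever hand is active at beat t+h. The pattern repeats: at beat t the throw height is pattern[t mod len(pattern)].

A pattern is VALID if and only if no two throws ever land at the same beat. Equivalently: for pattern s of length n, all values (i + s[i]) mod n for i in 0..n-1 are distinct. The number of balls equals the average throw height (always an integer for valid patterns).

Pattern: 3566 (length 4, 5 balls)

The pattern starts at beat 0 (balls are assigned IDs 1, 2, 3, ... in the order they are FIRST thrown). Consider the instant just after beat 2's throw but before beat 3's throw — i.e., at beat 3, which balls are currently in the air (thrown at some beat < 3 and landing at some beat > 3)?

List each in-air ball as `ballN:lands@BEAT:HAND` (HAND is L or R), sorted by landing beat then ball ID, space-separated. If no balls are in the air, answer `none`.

Beat 0 (L): throw ball1 h=3 -> lands@3:R; in-air after throw: [b1@3:R]
Beat 1 (R): throw ball2 h=5 -> lands@6:L; in-air after throw: [b1@3:R b2@6:L]
Beat 2 (L): throw ball3 h=6 -> lands@8:L; in-air after throw: [b1@3:R b2@6:L b3@8:L]
Beat 3 (R): throw ball1 h=6 -> lands@9:R; in-air after throw: [b2@6:L b3@8:L b1@9:R]

Answer: ball2:lands@6:L ball3:lands@8:L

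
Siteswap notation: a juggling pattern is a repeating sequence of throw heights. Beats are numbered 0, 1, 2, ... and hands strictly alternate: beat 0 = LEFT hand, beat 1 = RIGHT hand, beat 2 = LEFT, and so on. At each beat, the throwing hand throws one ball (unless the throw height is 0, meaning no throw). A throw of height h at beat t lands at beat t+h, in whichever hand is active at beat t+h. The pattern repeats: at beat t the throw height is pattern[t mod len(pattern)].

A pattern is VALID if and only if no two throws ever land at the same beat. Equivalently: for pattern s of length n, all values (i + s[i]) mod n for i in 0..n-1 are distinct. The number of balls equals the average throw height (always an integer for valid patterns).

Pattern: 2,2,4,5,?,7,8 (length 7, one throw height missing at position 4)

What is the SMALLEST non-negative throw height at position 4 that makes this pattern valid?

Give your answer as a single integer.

i=0: (0 + 2) mod 7 = 2
i=1: (1 + 2) mod 7 = 3
i=2: (2 + 4) mod 7 = 6
i=3: (3 + 5) mod 7 = 1
i=4: s[i]=? (unknown)
i=5: (5 + 7) mod 7 = 5
i=6: (6 + 8) mod 7 = 0
Known residues: [0, 1, 2, 3, 5, 6]; need a permutation of 0..6, so missing residue r = 4
Need (4 + s) mod 7 = 4; smallest s = (4 - 4) mod 7 = 0

Answer: 0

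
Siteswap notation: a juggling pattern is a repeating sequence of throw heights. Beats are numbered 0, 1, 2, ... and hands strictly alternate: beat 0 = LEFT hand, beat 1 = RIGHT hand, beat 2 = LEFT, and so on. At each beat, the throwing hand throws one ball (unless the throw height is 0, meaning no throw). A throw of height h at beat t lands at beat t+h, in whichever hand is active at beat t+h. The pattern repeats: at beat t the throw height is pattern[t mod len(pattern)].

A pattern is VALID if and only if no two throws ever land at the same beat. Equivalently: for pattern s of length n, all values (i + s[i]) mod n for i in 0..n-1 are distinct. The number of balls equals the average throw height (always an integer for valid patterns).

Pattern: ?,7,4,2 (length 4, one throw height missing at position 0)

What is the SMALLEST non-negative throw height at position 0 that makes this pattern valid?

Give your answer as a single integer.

Answer: 3

Derivation:
i=0: s[i]=? (unknown)
i=1: (1 + 7) mod 4 = 0
i=2: (2 + 4) mod 4 = 2
i=3: (3 + 2) mod 4 = 1
Known residues: [0, 1, 2]; need a permutation of 0..3, so missing residue r = 3
Need (0 + s) mod 4 = 3; smallest s = (3 - 0) mod 4 = 3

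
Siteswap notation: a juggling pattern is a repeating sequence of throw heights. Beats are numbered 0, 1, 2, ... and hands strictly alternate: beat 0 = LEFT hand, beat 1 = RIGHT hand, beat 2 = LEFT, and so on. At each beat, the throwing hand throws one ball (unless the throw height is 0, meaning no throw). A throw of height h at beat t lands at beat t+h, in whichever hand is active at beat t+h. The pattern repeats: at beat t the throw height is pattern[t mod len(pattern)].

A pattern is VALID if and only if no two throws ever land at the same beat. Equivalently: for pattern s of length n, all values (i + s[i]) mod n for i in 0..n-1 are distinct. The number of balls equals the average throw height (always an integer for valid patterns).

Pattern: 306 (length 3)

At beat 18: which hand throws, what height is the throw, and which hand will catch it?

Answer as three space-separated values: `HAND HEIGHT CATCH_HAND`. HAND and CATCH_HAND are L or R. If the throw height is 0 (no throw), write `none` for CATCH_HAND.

Answer: L 3 R

Derivation:
Beat 18: 18 mod 2 = 0, so hand = L
Throw height = pattern[18 mod 3] = pattern[0] = 3
Lands at beat 18+3=21, 21 mod 2 = 1, so catch hand = R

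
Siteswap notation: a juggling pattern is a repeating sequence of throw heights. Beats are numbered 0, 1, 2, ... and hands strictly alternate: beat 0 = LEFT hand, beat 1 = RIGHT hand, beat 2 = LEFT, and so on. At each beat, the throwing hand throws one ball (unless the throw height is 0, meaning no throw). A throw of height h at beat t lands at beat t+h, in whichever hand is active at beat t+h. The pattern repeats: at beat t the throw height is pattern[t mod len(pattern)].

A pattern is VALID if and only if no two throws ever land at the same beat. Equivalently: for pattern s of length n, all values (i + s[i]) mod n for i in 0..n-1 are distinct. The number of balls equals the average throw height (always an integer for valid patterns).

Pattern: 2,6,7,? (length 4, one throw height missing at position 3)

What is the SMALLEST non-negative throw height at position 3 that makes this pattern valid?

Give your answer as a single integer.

Answer: 1

Derivation:
i=0: (0 + 2) mod 4 = 2
i=1: (1 + 6) mod 4 = 3
i=2: (2 + 7) mod 4 = 1
i=3: s[i]=? (unknown)
Known residues: [1, 2, 3]; need a permutation of 0..3, so missing residue r = 0
Need (3 + s) mod 4 = 0; smallest s = (0 - 3) mod 4 = 1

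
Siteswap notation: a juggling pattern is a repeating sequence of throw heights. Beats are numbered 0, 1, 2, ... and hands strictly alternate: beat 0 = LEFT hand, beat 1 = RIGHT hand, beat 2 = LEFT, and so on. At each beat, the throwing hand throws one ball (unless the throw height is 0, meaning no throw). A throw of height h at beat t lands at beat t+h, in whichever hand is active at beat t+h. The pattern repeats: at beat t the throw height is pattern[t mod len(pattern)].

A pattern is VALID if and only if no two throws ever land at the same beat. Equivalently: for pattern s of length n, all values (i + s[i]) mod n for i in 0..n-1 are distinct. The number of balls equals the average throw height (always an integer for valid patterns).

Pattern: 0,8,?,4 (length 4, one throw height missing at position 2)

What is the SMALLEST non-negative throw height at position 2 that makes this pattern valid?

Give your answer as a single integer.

Answer: 0

Derivation:
i=0: (0 + 0) mod 4 = 0
i=1: (1 + 8) mod 4 = 1
i=2: s[i]=? (unknown)
i=3: (3 + 4) mod 4 = 3
Known residues: [0, 1, 3]; need a permutation of 0..3, so missing residue r = 2
Need (2 + s) mod 4 = 2; smallest s = (2 - 2) mod 4 = 0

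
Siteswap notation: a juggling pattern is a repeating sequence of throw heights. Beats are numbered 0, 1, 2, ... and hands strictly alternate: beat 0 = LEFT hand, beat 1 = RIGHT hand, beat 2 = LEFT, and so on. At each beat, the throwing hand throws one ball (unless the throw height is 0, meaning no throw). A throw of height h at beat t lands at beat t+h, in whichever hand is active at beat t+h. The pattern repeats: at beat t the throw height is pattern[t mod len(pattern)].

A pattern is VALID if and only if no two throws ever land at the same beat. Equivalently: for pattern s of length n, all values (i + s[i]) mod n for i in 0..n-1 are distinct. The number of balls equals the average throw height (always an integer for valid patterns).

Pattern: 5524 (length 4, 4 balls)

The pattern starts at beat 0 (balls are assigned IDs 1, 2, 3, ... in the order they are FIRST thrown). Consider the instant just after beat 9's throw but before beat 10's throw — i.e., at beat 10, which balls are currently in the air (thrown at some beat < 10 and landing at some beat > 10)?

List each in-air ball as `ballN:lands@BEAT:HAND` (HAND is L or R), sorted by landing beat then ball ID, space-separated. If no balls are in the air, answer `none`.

Beat 0 (L): throw ball1 h=5 -> lands@5:R; in-air after throw: [b1@5:R]
Beat 1 (R): throw ball2 h=5 -> lands@6:L; in-air after throw: [b1@5:R b2@6:L]
Beat 2 (L): throw ball3 h=2 -> lands@4:L; in-air after throw: [b3@4:L b1@5:R b2@6:L]
Beat 3 (R): throw ball4 h=4 -> lands@7:R; in-air after throw: [b3@4:L b1@5:R b2@6:L b4@7:R]
Beat 4 (L): throw ball3 h=5 -> lands@9:R; in-air after throw: [b1@5:R b2@6:L b4@7:R b3@9:R]
Beat 5 (R): throw ball1 h=5 -> lands@10:L; in-air after throw: [b2@6:L b4@7:R b3@9:R b1@10:L]
Beat 6 (L): throw ball2 h=2 -> lands@8:L; in-air after throw: [b4@7:R b2@8:L b3@9:R b1@10:L]
Beat 7 (R): throw ball4 h=4 -> lands@11:R; in-air after throw: [b2@8:L b3@9:R b1@10:L b4@11:R]
Beat 8 (L): throw ball2 h=5 -> lands@13:R; in-air after throw: [b3@9:R b1@10:L b4@11:R b2@13:R]
Beat 9 (R): throw ball3 h=5 -> lands@14:L; in-air after throw: [b1@10:L b4@11:R b2@13:R b3@14:L]
Beat 10 (L): throw ball1 h=2 -> lands@12:L; in-air after throw: [b4@11:R b1@12:L b2@13:R b3@14:L]

Answer: ball4:lands@11:R ball2:lands@13:R ball3:lands@14:L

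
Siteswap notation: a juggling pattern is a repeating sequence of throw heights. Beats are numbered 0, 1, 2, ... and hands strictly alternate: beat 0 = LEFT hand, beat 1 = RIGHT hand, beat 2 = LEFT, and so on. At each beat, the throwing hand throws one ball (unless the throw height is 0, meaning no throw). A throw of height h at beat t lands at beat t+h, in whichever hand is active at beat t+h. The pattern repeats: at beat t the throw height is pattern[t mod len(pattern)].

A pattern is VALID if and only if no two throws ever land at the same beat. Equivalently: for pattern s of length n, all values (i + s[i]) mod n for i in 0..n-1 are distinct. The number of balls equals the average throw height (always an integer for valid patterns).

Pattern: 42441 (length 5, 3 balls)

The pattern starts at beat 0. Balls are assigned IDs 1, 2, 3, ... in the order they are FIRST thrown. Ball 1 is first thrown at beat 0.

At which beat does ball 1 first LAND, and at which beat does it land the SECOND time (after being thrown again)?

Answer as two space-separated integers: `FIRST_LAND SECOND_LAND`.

Beat 0 (L): throw ball1 h=4 -> lands@4:L; in-air after throw: [b1@4:L]
Beat 1 (R): throw ball2 h=2 -> lands@3:R; in-air after throw: [b2@3:R b1@4:L]
Beat 2 (L): throw ball3 h=4 -> lands@6:L; in-air after throw: [b2@3:R b1@4:L b3@6:L]
Beat 3 (R): throw ball2 h=4 -> lands@7:R; in-air after throw: [b1@4:L b3@6:L b2@7:R]
Beat 4 (L): throw ball1 h=1 -> lands@5:R; in-air after throw: [b1@5:R b3@6:L b2@7:R]
Beat 5 (R): throw ball1 h=4 -> lands@9:R; in-air after throw: [b3@6:L b2@7:R b1@9:R]
Ball 1: thrown@0 h=4 -> first land @4; rethrown@4 h=1 -> second land @5

Answer: 4 5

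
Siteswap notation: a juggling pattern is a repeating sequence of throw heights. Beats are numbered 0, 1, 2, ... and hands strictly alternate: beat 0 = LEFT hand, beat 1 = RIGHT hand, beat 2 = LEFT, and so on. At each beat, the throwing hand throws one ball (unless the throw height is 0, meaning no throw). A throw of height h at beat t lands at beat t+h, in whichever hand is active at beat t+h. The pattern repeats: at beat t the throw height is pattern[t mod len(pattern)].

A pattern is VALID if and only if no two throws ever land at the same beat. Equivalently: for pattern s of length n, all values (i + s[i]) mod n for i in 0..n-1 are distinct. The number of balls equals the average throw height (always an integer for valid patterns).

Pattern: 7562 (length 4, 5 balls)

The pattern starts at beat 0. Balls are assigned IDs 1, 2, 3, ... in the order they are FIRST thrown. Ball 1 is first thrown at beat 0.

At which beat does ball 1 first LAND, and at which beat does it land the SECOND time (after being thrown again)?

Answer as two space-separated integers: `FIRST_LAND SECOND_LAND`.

Beat 0 (L): throw ball1 h=7 -> lands@7:R; in-air after throw: [b1@7:R]
Beat 1 (R): throw ball2 h=5 -> lands@6:L; in-air after throw: [b2@6:L b1@7:R]
Beat 2 (L): throw ball3 h=6 -> lands@8:L; in-air after throw: [b2@6:L b1@7:R b3@8:L]
Beat 3 (R): throw ball4 h=2 -> lands@5:R; in-air after throw: [b4@5:R b2@6:L b1@7:R b3@8:L]
Beat 4 (L): throw ball5 h=7 -> lands@11:R; in-air after throw: [b4@5:R b2@6:L b1@7:R b3@8:L b5@11:R]
Beat 5 (R): throw ball4 h=5 -> lands@10:L; in-air after throw: [b2@6:L b1@7:R b3@8:L b4@10:L b5@11:R]
Beat 6 (L): throw ball2 h=6 -> lands@12:L; in-air after throw: [b1@7:R b3@8:L b4@10:L b5@11:R b2@12:L]
Beat 7 (R): throw ball1 h=2 -> lands@9:R; in-air after throw: [b3@8:L b1@9:R b4@10:L b5@11:R b2@12:L]
Beat 8 (L): throw ball3 h=7 -> lands@15:R; in-air after throw: [b1@9:R b4@10:L b5@11:R b2@12:L b3@15:R]
Beat 9 (R): throw ball1 h=5 -> lands@14:L; in-air after throw: [b4@10:L b5@11:R b2@12:L b1@14:L b3@15:R]
Ball 1: thrown@0 h=7 -> first land @7; rethrown@7 h=2 -> second land @9

Answer: 7 9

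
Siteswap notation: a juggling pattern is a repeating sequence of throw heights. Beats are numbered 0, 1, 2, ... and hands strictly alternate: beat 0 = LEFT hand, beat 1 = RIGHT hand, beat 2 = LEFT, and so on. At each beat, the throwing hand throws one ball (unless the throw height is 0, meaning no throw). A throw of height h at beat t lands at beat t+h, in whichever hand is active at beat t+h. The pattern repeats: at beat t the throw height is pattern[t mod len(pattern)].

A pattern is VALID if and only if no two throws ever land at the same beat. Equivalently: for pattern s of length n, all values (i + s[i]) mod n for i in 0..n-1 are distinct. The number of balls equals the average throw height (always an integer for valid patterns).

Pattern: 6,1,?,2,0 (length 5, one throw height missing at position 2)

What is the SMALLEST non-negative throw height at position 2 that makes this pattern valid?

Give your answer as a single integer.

i=0: (0 + 6) mod 5 = 1
i=1: (1 + 1) mod 5 = 2
i=2: s[i]=? (unknown)
i=3: (3 + 2) mod 5 = 0
i=4: (4 + 0) mod 5 = 4
Known residues: [0, 1, 2, 4]; need a permutation of 0..4, so missing residue r = 3
Need (2 + s) mod 5 = 3; smallest s = (3 - 2) mod 5 = 1

Answer: 1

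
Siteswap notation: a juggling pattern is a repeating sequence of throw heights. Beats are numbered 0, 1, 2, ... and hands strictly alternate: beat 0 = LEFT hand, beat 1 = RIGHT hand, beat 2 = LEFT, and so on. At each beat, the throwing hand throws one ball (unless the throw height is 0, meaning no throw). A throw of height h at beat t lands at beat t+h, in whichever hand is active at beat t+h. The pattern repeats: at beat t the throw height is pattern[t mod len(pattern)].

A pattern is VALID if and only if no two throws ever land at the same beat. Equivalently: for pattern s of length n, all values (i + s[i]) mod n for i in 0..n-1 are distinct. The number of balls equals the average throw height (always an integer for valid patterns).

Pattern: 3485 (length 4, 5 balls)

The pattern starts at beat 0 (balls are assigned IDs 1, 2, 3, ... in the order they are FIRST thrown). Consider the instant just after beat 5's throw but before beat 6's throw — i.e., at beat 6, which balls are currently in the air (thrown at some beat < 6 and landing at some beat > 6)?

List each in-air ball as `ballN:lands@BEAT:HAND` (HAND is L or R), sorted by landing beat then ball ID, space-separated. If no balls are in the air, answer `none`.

Beat 0 (L): throw ball1 h=3 -> lands@3:R; in-air after throw: [b1@3:R]
Beat 1 (R): throw ball2 h=4 -> lands@5:R; in-air after throw: [b1@3:R b2@5:R]
Beat 2 (L): throw ball3 h=8 -> lands@10:L; in-air after throw: [b1@3:R b2@5:R b3@10:L]
Beat 3 (R): throw ball1 h=5 -> lands@8:L; in-air after throw: [b2@5:R b1@8:L b3@10:L]
Beat 4 (L): throw ball4 h=3 -> lands@7:R; in-air after throw: [b2@5:R b4@7:R b1@8:L b3@10:L]
Beat 5 (R): throw ball2 h=4 -> lands@9:R; in-air after throw: [b4@7:R b1@8:L b2@9:R b3@10:L]
Beat 6 (L): throw ball5 h=8 -> lands@14:L; in-air after throw: [b4@7:R b1@8:L b2@9:R b3@10:L b5@14:L]

Answer: ball4:lands@7:R ball1:lands@8:L ball2:lands@9:R ball3:lands@10:L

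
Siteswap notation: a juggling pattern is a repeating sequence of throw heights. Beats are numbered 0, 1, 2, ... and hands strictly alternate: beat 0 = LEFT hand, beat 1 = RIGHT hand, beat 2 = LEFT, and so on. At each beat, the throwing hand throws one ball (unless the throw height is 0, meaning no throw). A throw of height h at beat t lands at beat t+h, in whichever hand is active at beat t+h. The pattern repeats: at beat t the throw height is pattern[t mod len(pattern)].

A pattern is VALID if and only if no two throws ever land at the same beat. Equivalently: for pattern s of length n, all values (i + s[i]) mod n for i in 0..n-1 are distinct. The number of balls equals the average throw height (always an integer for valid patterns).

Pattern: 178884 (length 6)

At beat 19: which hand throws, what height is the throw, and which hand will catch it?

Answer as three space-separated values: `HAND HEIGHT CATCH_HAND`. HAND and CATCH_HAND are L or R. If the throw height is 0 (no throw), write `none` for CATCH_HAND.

Beat 19: 19 mod 2 = 1, so hand = R
Throw height = pattern[19 mod 6] = pattern[1] = 7
Lands at beat 19+7=26, 26 mod 2 = 0, so catch hand = L

Answer: R 7 L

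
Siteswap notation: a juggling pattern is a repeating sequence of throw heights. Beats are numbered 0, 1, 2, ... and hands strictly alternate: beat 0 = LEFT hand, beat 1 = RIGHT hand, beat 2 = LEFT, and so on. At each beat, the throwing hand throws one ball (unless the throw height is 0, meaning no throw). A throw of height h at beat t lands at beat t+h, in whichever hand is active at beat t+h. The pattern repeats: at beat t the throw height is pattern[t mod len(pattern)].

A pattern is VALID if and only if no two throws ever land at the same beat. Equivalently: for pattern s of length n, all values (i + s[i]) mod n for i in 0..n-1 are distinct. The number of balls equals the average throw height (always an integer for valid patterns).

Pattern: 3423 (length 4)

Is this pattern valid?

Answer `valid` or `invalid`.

Answer: valid

Derivation:
i=0: (i + s[i]) mod n = (0 + 3) mod 4 = 3
i=1: (i + s[i]) mod n = (1 + 4) mod 4 = 1
i=2: (i + s[i]) mod n = (2 + 2) mod 4 = 0
i=3: (i + s[i]) mod n = (3 + 3) mod 4 = 2
Residues: [3, 1, 0, 2], distinct: True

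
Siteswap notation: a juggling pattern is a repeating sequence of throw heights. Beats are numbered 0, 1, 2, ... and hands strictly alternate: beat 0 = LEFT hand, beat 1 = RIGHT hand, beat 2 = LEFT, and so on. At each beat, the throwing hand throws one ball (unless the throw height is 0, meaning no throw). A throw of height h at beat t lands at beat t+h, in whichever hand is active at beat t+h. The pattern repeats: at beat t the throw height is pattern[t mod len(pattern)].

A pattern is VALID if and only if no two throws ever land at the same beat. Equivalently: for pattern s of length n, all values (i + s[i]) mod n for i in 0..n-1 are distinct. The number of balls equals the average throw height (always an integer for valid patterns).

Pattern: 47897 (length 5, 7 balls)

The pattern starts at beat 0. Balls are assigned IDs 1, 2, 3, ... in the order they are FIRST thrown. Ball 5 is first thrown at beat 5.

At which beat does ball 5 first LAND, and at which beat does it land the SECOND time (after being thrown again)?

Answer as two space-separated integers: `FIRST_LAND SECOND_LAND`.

Beat 0 (L): throw ball1 h=4 -> lands@4:L; in-air after throw: [b1@4:L]
Beat 1 (R): throw ball2 h=7 -> lands@8:L; in-air after throw: [b1@4:L b2@8:L]
Beat 2 (L): throw ball3 h=8 -> lands@10:L; in-air after throw: [b1@4:L b2@8:L b3@10:L]
Beat 3 (R): throw ball4 h=9 -> lands@12:L; in-air after throw: [b1@4:L b2@8:L b3@10:L b4@12:L]
Beat 4 (L): throw ball1 h=7 -> lands@11:R; in-air after throw: [b2@8:L b3@10:L b1@11:R b4@12:L]
Beat 5 (R): throw ball5 h=4 -> lands@9:R; in-air after throw: [b2@8:L b5@9:R b3@10:L b1@11:R b4@12:L]
Beat 6 (L): throw ball6 h=7 -> lands@13:R; in-air after throw: [b2@8:L b5@9:R b3@10:L b1@11:R b4@12:L b6@13:R]
Beat 7 (R): throw ball7 h=8 -> lands@15:R; in-air after throw: [b2@8:L b5@9:R b3@10:L b1@11:R b4@12:L b6@13:R b7@15:R]
Beat 8 (L): throw ball2 h=9 -> lands@17:R; in-air after throw: [b5@9:R b3@10:L b1@11:R b4@12:L b6@13:R b7@15:R b2@17:R]
Beat 9 (R): throw ball5 h=7 -> lands@16:L; in-air after throw: [b3@10:L b1@11:R b4@12:L b6@13:R b7@15:R b5@16:L b2@17:R]
Beat 10 (L): throw ball3 h=4 -> lands@14:L; in-air after throw: [b1@11:R b4@12:L b6@13:R b3@14:L b7@15:R b5@16:L b2@17:R]
Beat 11 (R): throw ball1 h=7 -> lands@18:L; in-air after throw: [b4@12:L b6@13:R b3@14:L b7@15:R b5@16:L b2@17:R b1@18:L]
Beat 12 (L): throw ball4 h=8 -> lands@20:L; in-air after throw: [b6@13:R b3@14:L b7@15:R b5@16:L b2@17:R b1@18:L b4@20:L]
Beat 13 (R): throw ball6 h=9 -> lands@22:L; in-air after throw: [b3@14:L b7@15:R b5@16:L b2@17:R b1@18:L b4@20:L b6@22:L]
Beat 14 (L): throw ball3 h=7 -> lands@21:R; in-air after throw: [b7@15:R b5@16:L b2@17:R b1@18:L b4@20:L b3@21:R b6@22:L]
Beat 15 (R): throw ball7 h=4 -> lands@19:R; in-air after throw: [b5@16:L b2@17:R b1@18:L b7@19:R b4@20:L b3@21:R b6@22:L]
Beat 16 (L): throw ball5 h=7 -> lands@23:R; in-air after throw: [b2@17:R b1@18:L b7@19:R b4@20:L b3@21:R b6@22:L b5@23:R]
Ball 5: thrown@5 h=4 -> first land @9; rethrown@9 h=7 -> second land @16

Answer: 9 16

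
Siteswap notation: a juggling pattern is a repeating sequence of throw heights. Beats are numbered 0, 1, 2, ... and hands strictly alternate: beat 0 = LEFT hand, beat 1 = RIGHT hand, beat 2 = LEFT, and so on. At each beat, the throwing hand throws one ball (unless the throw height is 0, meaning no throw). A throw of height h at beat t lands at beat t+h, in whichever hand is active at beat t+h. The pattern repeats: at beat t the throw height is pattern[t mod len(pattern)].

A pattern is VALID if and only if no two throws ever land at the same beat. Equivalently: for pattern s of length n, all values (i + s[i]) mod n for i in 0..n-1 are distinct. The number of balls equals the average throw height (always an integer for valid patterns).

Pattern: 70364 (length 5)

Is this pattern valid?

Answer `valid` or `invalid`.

Answer: valid

Derivation:
i=0: (i + s[i]) mod n = (0 + 7) mod 5 = 2
i=1: (i + s[i]) mod n = (1 + 0) mod 5 = 1
i=2: (i + s[i]) mod n = (2 + 3) mod 5 = 0
i=3: (i + s[i]) mod n = (3 + 6) mod 5 = 4
i=4: (i + s[i]) mod n = (4 + 4) mod 5 = 3
Residues: [2, 1, 0, 4, 3], distinct: True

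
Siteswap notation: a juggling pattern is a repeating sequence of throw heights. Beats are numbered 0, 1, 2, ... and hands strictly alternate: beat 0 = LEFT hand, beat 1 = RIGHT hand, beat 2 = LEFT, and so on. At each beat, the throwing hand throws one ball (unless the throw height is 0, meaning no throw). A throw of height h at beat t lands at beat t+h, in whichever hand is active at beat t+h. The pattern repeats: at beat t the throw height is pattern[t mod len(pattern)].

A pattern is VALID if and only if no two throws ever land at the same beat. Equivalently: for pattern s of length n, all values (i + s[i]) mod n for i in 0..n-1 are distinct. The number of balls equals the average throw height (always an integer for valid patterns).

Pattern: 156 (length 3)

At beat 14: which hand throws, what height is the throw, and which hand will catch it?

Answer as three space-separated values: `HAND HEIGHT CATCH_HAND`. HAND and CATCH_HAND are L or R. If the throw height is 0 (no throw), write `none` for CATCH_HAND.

Answer: L 6 L

Derivation:
Beat 14: 14 mod 2 = 0, so hand = L
Throw height = pattern[14 mod 3] = pattern[2] = 6
Lands at beat 14+6=20, 20 mod 2 = 0, so catch hand = L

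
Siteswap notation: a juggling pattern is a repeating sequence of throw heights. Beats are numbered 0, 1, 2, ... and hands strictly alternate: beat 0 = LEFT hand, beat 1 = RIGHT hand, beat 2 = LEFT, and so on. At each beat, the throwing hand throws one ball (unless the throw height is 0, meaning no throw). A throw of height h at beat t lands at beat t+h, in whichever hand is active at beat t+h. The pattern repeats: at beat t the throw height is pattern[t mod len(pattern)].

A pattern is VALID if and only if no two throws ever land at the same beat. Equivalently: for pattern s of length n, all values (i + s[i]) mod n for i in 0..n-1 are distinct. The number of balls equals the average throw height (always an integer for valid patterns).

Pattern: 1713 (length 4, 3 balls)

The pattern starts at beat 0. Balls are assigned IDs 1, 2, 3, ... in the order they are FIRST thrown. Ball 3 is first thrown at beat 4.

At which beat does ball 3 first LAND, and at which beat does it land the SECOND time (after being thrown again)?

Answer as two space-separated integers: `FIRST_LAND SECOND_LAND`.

Beat 0 (L): throw ball1 h=1 -> lands@1:R; in-air after throw: [b1@1:R]
Beat 1 (R): throw ball1 h=7 -> lands@8:L; in-air after throw: [b1@8:L]
Beat 2 (L): throw ball2 h=1 -> lands@3:R; in-air after throw: [b2@3:R b1@8:L]
Beat 3 (R): throw ball2 h=3 -> lands@6:L; in-air after throw: [b2@6:L b1@8:L]
Beat 4 (L): throw ball3 h=1 -> lands@5:R; in-air after throw: [b3@5:R b2@6:L b1@8:L]
Beat 5 (R): throw ball3 h=7 -> lands@12:L; in-air after throw: [b2@6:L b1@8:L b3@12:L]
Beat 6 (L): throw ball2 h=1 -> lands@7:R; in-air after throw: [b2@7:R b1@8:L b3@12:L]
Beat 7 (R): throw ball2 h=3 -> lands@10:L; in-air after throw: [b1@8:L b2@10:L b3@12:L]
Beat 8 (L): throw ball1 h=1 -> lands@9:R; in-air after throw: [b1@9:R b2@10:L b3@12:L]
Beat 9 (R): throw ball1 h=7 -> lands@16:L; in-air after throw: [b2@10:L b3@12:L b1@16:L]
Beat 10 (L): throw ball2 h=1 -> lands@11:R; in-air after throw: [b2@11:R b3@12:L b1@16:L]
Beat 11 (R): throw ball2 h=3 -> lands@14:L; in-air after throw: [b3@12:L b2@14:L b1@16:L]
Beat 12 (L): throw ball3 h=1 -> lands@13:R; in-air after throw: [b3@13:R b2@14:L b1@16:L]
Ball 3: thrown@4 h=1 -> first land @5; rethrown@5 h=7 -> second land @12

Answer: 5 12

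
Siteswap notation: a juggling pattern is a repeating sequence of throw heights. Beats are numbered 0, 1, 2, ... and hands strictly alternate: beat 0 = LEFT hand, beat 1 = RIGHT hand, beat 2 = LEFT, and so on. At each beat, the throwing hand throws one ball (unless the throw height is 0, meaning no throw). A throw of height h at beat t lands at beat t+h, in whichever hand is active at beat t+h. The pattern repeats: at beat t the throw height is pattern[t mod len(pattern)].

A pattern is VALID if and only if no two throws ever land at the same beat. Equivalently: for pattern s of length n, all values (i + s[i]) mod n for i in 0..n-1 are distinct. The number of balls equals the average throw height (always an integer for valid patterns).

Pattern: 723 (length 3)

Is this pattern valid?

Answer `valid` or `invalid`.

Answer: valid

Derivation:
i=0: (i + s[i]) mod n = (0 + 7) mod 3 = 1
i=1: (i + s[i]) mod n = (1 + 2) mod 3 = 0
i=2: (i + s[i]) mod n = (2 + 3) mod 3 = 2
Residues: [1, 0, 2], distinct: True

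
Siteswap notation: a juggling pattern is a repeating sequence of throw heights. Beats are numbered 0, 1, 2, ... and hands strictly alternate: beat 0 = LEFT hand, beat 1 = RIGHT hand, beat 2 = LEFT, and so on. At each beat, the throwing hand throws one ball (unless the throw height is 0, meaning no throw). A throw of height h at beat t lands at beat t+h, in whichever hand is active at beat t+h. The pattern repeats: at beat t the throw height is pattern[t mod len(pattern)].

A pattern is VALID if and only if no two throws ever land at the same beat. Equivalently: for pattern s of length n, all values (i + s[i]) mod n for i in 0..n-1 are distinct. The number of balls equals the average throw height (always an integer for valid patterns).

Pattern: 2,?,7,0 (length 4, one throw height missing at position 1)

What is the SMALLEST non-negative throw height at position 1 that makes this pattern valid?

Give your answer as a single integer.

i=0: (0 + 2) mod 4 = 2
i=1: s[i]=? (unknown)
i=2: (2 + 7) mod 4 = 1
i=3: (3 + 0) mod 4 = 3
Known residues: [1, 2, 3]; need a permutation of 0..3, so missing residue r = 0
Need (1 + s) mod 4 = 0; smallest s = (0 - 1) mod 4 = 3

Answer: 3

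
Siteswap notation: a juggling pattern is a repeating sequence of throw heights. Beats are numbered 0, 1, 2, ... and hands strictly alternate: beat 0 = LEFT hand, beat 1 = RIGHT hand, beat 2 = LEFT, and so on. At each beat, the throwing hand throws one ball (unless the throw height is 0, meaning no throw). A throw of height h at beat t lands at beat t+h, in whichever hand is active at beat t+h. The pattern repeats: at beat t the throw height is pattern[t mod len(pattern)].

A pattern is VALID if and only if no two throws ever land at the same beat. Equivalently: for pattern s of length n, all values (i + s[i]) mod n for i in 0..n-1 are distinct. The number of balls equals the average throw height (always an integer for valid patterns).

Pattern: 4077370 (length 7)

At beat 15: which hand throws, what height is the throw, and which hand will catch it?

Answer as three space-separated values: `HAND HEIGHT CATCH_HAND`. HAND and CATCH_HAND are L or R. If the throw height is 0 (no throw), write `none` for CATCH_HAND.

Answer: R 0 none

Derivation:
Beat 15: 15 mod 2 = 1, so hand = R
Throw height = pattern[15 mod 7] = pattern[1] = 0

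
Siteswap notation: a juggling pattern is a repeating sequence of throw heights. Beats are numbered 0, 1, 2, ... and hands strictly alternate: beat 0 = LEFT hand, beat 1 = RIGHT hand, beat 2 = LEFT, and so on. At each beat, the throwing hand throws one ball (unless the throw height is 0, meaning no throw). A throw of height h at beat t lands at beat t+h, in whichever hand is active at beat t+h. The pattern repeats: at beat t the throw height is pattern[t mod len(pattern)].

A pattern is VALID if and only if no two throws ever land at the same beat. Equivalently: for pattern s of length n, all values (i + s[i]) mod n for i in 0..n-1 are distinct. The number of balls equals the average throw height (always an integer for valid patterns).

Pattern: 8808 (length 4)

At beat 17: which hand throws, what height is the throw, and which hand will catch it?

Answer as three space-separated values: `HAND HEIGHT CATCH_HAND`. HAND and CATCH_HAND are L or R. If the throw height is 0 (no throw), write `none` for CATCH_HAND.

Beat 17: 17 mod 2 = 1, so hand = R
Throw height = pattern[17 mod 4] = pattern[1] = 8
Lands at beat 17+8=25, 25 mod 2 = 1, so catch hand = R

Answer: R 8 R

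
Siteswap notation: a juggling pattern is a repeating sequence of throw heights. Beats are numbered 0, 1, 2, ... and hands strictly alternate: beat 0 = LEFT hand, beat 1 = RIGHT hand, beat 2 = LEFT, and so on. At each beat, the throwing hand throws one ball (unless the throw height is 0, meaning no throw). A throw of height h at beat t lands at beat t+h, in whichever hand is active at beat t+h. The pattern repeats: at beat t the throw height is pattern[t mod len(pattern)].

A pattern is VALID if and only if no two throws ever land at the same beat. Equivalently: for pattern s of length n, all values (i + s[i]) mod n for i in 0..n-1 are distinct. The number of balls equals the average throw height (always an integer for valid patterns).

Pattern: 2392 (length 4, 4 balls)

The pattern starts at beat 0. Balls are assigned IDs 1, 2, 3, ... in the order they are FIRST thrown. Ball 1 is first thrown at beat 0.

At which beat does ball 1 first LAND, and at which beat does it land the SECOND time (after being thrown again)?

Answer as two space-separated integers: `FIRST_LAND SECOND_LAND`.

Answer: 2 11

Derivation:
Beat 0 (L): throw ball1 h=2 -> lands@2:L; in-air after throw: [b1@2:L]
Beat 1 (R): throw ball2 h=3 -> lands@4:L; in-air after throw: [b1@2:L b2@4:L]
Beat 2 (L): throw ball1 h=9 -> lands@11:R; in-air after throw: [b2@4:L b1@11:R]
Beat 3 (R): throw ball3 h=2 -> lands@5:R; in-air after throw: [b2@4:L b3@5:R b1@11:R]
Beat 4 (L): throw ball2 h=2 -> lands@6:L; in-air after throw: [b3@5:R b2@6:L b1@11:R]
Beat 5 (R): throw ball3 h=3 -> lands@8:L; in-air after throw: [b2@6:L b3@8:L b1@11:R]
Beat 6 (L): throw ball2 h=9 -> lands@15:R; in-air after throw: [b3@8:L b1@11:R b2@15:R]
Beat 7 (R): throw ball4 h=2 -> lands@9:R; in-air after throw: [b3@8:L b4@9:R b1@11:R b2@15:R]
Beat 8 (L): throw ball3 h=2 -> lands@10:L; in-air after throw: [b4@9:R b3@10:L b1@11:R b2@15:R]
Beat 9 (R): throw ball4 h=3 -> lands@12:L; in-air after throw: [b3@10:L b1@11:R b4@12:L b2@15:R]
Beat 10 (L): throw ball3 h=9 -> lands@19:R; in-air after throw: [b1@11:R b4@12:L b2@15:R b3@19:R]
Beat 11 (R): throw ball1 h=2 -> lands@13:R; in-air after throw: [b4@12:L b1@13:R b2@15:R b3@19:R]
Ball 1: thrown@0 h=2 -> first land @2; rethrown@2 h=9 -> second land @11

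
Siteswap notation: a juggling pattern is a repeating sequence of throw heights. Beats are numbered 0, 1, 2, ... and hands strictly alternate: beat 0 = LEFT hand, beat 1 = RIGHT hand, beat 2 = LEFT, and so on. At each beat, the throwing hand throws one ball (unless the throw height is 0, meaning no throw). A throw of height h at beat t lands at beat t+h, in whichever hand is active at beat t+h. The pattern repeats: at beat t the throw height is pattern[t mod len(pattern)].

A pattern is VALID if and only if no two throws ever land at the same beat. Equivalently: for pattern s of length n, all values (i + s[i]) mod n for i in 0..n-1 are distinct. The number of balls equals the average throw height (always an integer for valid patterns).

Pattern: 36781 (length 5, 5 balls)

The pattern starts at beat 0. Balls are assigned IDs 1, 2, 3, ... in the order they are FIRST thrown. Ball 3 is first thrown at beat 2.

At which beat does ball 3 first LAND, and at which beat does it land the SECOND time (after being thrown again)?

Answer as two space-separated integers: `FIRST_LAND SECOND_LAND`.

Answer: 9 10

Derivation:
Beat 0 (L): throw ball1 h=3 -> lands@3:R; in-air after throw: [b1@3:R]
Beat 1 (R): throw ball2 h=6 -> lands@7:R; in-air after throw: [b1@3:R b2@7:R]
Beat 2 (L): throw ball3 h=7 -> lands@9:R; in-air after throw: [b1@3:R b2@7:R b3@9:R]
Beat 3 (R): throw ball1 h=8 -> lands@11:R; in-air after throw: [b2@7:R b3@9:R b1@11:R]
Beat 4 (L): throw ball4 h=1 -> lands@5:R; in-air after throw: [b4@5:R b2@7:R b3@9:R b1@11:R]
Beat 5 (R): throw ball4 h=3 -> lands@8:L; in-air after throw: [b2@7:R b4@8:L b3@9:R b1@11:R]
Beat 6 (L): throw ball5 h=6 -> lands@12:L; in-air after throw: [b2@7:R b4@8:L b3@9:R b1@11:R b5@12:L]
Beat 7 (R): throw ball2 h=7 -> lands@14:L; in-air after throw: [b4@8:L b3@9:R b1@11:R b5@12:L b2@14:L]
Beat 8 (L): throw ball4 h=8 -> lands@16:L; in-air after throw: [b3@9:R b1@11:R b5@12:L b2@14:L b4@16:L]
Beat 9 (R): throw ball3 h=1 -> lands@10:L; in-air after throw: [b3@10:L b1@11:R b5@12:L b2@14:L b4@16:L]
Beat 10 (L): throw ball3 h=3 -> lands@13:R; in-air after throw: [b1@11:R b5@12:L b3@13:R b2@14:L b4@16:L]
Ball 3: thrown@2 h=7 -> first land @9; rethrown@9 h=1 -> second land @10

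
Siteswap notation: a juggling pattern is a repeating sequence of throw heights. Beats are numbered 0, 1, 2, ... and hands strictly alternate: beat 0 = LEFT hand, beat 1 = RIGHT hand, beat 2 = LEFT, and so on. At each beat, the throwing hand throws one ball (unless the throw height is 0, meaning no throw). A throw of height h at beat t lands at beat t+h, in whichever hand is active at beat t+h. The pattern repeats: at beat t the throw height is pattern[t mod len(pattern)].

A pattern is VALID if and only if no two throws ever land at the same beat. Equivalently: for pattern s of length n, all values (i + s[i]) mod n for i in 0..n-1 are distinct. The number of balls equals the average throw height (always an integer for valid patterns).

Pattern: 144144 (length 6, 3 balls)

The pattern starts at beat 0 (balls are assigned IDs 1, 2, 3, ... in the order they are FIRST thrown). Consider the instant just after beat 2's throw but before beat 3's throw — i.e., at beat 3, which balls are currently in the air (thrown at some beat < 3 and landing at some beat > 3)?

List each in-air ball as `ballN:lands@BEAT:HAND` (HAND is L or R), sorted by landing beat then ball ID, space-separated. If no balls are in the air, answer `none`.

Beat 0 (L): throw ball1 h=1 -> lands@1:R; in-air after throw: [b1@1:R]
Beat 1 (R): throw ball1 h=4 -> lands@5:R; in-air after throw: [b1@5:R]
Beat 2 (L): throw ball2 h=4 -> lands@6:L; in-air after throw: [b1@5:R b2@6:L]
Beat 3 (R): throw ball3 h=1 -> lands@4:L; in-air after throw: [b3@4:L b1@5:R b2@6:L]

Answer: ball1:lands@5:R ball2:lands@6:L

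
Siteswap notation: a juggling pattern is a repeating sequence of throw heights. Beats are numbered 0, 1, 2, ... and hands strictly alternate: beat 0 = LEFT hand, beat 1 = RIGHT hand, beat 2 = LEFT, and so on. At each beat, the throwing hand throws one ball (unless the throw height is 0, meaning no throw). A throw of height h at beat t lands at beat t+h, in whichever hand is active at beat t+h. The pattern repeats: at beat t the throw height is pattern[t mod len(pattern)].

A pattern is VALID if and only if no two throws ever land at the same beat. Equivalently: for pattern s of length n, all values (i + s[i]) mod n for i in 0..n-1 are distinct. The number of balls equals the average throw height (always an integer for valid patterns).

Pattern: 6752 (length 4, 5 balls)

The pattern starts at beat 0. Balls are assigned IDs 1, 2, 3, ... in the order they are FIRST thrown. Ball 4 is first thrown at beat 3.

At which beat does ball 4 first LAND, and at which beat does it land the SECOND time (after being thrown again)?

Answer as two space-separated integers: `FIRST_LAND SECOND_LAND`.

Beat 0 (L): throw ball1 h=6 -> lands@6:L; in-air after throw: [b1@6:L]
Beat 1 (R): throw ball2 h=7 -> lands@8:L; in-air after throw: [b1@6:L b2@8:L]
Beat 2 (L): throw ball3 h=5 -> lands@7:R; in-air after throw: [b1@6:L b3@7:R b2@8:L]
Beat 3 (R): throw ball4 h=2 -> lands@5:R; in-air after throw: [b4@5:R b1@6:L b3@7:R b2@8:L]
Beat 4 (L): throw ball5 h=6 -> lands@10:L; in-air after throw: [b4@5:R b1@6:L b3@7:R b2@8:L b5@10:L]
Beat 5 (R): throw ball4 h=7 -> lands@12:L; in-air after throw: [b1@6:L b3@7:R b2@8:L b5@10:L b4@12:L]
Beat 6 (L): throw ball1 h=5 -> lands@11:R; in-air after throw: [b3@7:R b2@8:L b5@10:L b1@11:R b4@12:L]
Beat 7 (R): throw ball3 h=2 -> lands@9:R; in-air after throw: [b2@8:L b3@9:R b5@10:L b1@11:R b4@12:L]
Beat 8 (L): throw ball2 h=6 -> lands@14:L; in-air after throw: [b3@9:R b5@10:L b1@11:R b4@12:L b2@14:L]
Beat 9 (R): throw ball3 h=7 -> lands@16:L; in-air after throw: [b5@10:L b1@11:R b4@12:L b2@14:L b3@16:L]
Beat 10 (L): throw ball5 h=5 -> lands@15:R; in-air after throw: [b1@11:R b4@12:L b2@14:L b5@15:R b3@16:L]
Beat 11 (R): throw ball1 h=2 -> lands@13:R; in-air after throw: [b4@12:L b1@13:R b2@14:L b5@15:R b3@16:L]
Beat 12 (L): throw ball4 h=6 -> lands@18:L; in-air after throw: [b1@13:R b2@14:L b5@15:R b3@16:L b4@18:L]
Ball 4: thrown@3 h=2 -> first land @5; rethrown@5 h=7 -> second land @12

Answer: 5 12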